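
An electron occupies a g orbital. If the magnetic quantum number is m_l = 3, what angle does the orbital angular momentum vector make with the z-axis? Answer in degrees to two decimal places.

For a g orbital, l = 4.
|L| = ℏ√(l(l+1)) = 2√5 ℏ.
L_z = m_l ℏ = 3ℏ.
cos θ = L_z/|L| = 3/√20, so θ ≈ 47.87°.

θ ≈ 47.87°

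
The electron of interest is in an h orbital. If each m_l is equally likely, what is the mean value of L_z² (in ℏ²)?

An h state has l = 5.
The allowed m_l values are -5, -4, -3, -2, -1, 0, 1, 2, 3, 4, 5.
⟨L_z²⟩ = ℏ²·(Σ m_l²)/(2l+1) = ℏ²·110/11 = 10ℏ².

⟨L_z²⟩ = 10 ℏ²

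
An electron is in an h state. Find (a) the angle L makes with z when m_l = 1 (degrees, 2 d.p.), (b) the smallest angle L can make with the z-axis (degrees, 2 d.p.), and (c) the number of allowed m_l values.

θ(m_l=1) ≈ 79.48°; θ_min ≈ 24.09°; 11 values

The letter h corresponds to l = 5.
For m_l = 1: cos θ = 1/√30, θ ≈ 79.48°.
cos θ_min = 5/√30, so θ_min ≈ 24.09°.
There are 2l+1 = 11 values of m_l.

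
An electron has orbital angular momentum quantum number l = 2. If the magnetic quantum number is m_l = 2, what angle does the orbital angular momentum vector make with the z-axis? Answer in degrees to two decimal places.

|L| = √(l(l+1)) ℏ = √6 ℏ.
L_z = m_l ℏ = 2ℏ.
cos θ = L_z/|L| = 2/√6, so θ ≈ 35.26°.

θ ≈ 35.26°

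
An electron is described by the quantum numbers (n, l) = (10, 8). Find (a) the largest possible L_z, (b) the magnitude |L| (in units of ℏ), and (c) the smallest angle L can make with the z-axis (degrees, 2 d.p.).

L_z,max = 8ℏ; |L| = 6√2 ℏ ≈ 8.485ℏ; θ_min ≈ 19.47°

L_z,max = lℏ = 8ℏ.
|L| = ℏ√(8·9) = 6√2 ℏ ≈ 8.485ℏ.
cos θ_min = 8/√72, so θ_min ≈ 19.47°.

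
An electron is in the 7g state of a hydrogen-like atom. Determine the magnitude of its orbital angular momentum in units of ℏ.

7g means n = 7, l = 4.
|L| = ℏ√(l(l+1)) = ℏ√(4·5) = 2√5 ℏ

|L| = 2√5 ℏ ≈ 4.472ℏ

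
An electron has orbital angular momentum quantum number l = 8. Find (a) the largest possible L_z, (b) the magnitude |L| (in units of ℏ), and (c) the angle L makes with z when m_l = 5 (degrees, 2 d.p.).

L_z,max = 8ℏ; |L| = 6√2 ℏ ≈ 8.485ℏ; θ(m_l=5) ≈ 53.90°

L_z,max = lℏ = 8ℏ.
|L| = ℏ√(8·9) = 6√2 ℏ ≈ 8.485ℏ.
For m_l = 5: cos θ = 5/√72, θ ≈ 53.90°.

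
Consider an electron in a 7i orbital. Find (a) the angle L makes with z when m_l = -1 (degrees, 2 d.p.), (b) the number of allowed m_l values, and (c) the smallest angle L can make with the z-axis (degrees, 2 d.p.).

θ(m_l=-1) ≈ 98.88°; 13 values; θ_min ≈ 22.21°

For 7i, l = 6.
For m_l = -1: cos θ = -1/√42, θ ≈ 98.88°.
There are 2l+1 = 13 values of m_l.
cos θ_min = 6/√42, so θ_min ≈ 22.21°.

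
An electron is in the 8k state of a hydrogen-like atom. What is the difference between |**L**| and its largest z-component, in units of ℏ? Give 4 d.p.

The 8k subshell has l = 7.
|L| = 2√14 ℏ ≈ 7.4833ℏ, while L_z,max = lℏ = 7ℏ.
The difference is (2√14 − 7)ℏ ≈ 0.4833ℏ.

|L| − L_z,max ≈ 0.4833ℏ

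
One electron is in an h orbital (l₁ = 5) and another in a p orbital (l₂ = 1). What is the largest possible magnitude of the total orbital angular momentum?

The total orbital quantum number L ranges from |l₁ − l₂| to l₁ + l₂ in integer steps.
So L can be 4, 5, 6.
The largest magnitude corresponds to L = 6: |L_tot| = ℏ√(6·7) = √42 ℏ.

|L_tot|_max = √42 ℏ ≈ 6.481ℏ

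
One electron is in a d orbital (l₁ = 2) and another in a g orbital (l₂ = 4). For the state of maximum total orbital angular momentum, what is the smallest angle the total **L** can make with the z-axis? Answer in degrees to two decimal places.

The total orbital quantum number L ranges from |l₁ − l₂| to l₁ + l₂ in integer steps.
Allowed values: L = 2, 3, 4, 5, 6.
The maximum is L = 6, with |L_tot| = ℏ√(6·7) = √42 ℏ.
The minimum angle with z is arccos(6/√42) ≈ 22.21°.

θ_min ≈ 22.21°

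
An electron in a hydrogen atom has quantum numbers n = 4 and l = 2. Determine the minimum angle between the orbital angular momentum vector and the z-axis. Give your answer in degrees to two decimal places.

θ_min ≈ 35.26°

|L| = √(l(l+1)) ℏ = √6 ℏ.
The smallest angle corresponds to the largest L_z, i.e. m_l = l = 2, giving L_z = 2ℏ.
cos θ_min = 2/√6, so θ_min ≈ 35.26°.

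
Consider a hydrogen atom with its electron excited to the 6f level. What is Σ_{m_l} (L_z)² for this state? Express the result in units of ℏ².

The 6f level has l = 3.
m_l runs from −3 to 3, i.e. {-3, -2, -1, 0, 1, 2, 3}.
Summing m² from −3 to 3: Σ m_l² = 28.

Σ(L_z)² = 28 ℏ²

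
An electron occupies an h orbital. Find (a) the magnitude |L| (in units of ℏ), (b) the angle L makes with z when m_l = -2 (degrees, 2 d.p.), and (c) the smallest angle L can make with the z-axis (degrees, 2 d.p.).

An h state has l = 5.
|L| = ℏ√(5·6) = √30 ℏ ≈ 5.477ℏ.
For m_l = -2: cos θ = -2/√30, θ ≈ 111.42°.
cos θ_min = 5/√30, so θ_min ≈ 24.09°.

|L| = √30 ℏ ≈ 5.477ℏ; θ(m_l=-2) ≈ 111.42°; θ_min ≈ 24.09°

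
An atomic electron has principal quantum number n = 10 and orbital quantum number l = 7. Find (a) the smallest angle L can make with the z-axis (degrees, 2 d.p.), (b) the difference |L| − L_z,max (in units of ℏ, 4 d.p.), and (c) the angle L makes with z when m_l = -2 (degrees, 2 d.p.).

cos θ_min = 7/√56, so θ_min ≈ 20.70°.
|L| − L_z,max = (2√14 − 7)ℏ ≈ 0.4833ℏ.
For m_l = -2: cos θ = -2/√56, θ ≈ 105.50°.

θ_min ≈ 20.70°; |L|−L_z,max ≈ 0.4833ℏ; θ(m_l=-2) ≈ 105.50°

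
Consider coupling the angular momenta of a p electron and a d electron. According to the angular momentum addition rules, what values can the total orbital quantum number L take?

L = 1, 2, 3

By the triangle rule, |l₁ − l₂| ≤ L ≤ l₁ + l₂.
L ∈ {1, 2, 3}.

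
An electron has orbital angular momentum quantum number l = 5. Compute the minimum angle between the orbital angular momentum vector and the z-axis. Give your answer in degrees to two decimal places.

θ_min ≈ 24.09°

|L| = √(l(l+1)) ℏ = √30 ℏ.
The smallest angle corresponds to the largest L_z, i.e. m_l = l = 5, giving L_z = 5ℏ.
cos θ_min = 5/√30, so θ_min ≈ 24.09°.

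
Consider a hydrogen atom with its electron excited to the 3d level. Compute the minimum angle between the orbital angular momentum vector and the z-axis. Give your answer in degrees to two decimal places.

θ_min ≈ 35.26°

The 3d level has l = 2.
|L| = ℏ√(l(l+1)) = √6 ℏ.
The smallest angle corresponds to the largest L_z, i.e. m_l = l = 2, giving L_z = 2ℏ.
cos θ_min = 2/√6, so θ_min ≈ 35.26°.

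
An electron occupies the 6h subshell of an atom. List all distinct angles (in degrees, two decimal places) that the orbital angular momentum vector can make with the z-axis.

6h means n = 6, l = 5.
|L| = √(l(l+1)) ℏ = √30 ℏ.
cos θ = m_l/√30 for each m_l ∈ {-5, -4, -3, -2, -1, 0, 1, 2, 3, 4, 5}.

θ ∈ {24.09°, 43.09°, 56.79°, 68.58°, 79.48°, 90.00°, 100.52°, 111.42°, 123.21°, 136.91°, 155.91°}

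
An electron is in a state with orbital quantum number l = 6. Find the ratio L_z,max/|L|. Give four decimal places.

|L| = √42 ℏ ≈ 6.4807ℏ, while L_z,max = lℏ = 6ℏ.
L_z,max/|L| = 6/√42 = 0.9258.

L_z,max/|L| = 0.9258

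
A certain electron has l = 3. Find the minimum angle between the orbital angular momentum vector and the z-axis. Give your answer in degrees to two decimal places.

θ_min ≈ 30.00°

|L| = √(l(l+1)) ℏ = 2√3 ℏ.
The smallest angle corresponds to the largest L_z, i.e. m_l = l = 3, giving L_z = 3ℏ.
cos θ_min = 3/√12, so θ_min ≈ 30.00°.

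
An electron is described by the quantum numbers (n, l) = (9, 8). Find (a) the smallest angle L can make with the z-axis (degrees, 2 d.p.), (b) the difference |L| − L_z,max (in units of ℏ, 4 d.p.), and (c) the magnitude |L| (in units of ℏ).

θ_min ≈ 19.47°; |L|−L_z,max ≈ 0.4853ℏ; |L| = 6√2 ℏ ≈ 8.485ℏ

cos θ_min = 8/√72, so θ_min ≈ 19.47°.
|L| − L_z,max = (6√2 − 8)ℏ ≈ 0.4853ℏ.
|L| = ℏ√(8·9) = 6√2 ℏ ≈ 8.485ℏ.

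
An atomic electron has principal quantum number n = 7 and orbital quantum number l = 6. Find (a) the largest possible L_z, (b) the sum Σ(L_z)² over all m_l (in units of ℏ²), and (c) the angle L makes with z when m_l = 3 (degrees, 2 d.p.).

L_z,max = 6ℏ; Σ(L_z)² = 182 ℏ²; θ(m_l=3) ≈ 62.42°

L_z,max = lℏ = 6ℏ.
Σ m_l² = 182, so Σ(L_z)² = 182 ℏ².
For m_l = 3: cos θ = 3/√42, θ ≈ 62.42°.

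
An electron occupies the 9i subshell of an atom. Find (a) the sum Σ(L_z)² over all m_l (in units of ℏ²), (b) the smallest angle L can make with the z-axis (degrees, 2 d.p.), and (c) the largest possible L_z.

The 9i subshell has l = 6.
Σ m_l² = 182, so Σ(L_z)² = 182 ℏ².
cos θ_min = 6/√42, so θ_min ≈ 22.21°.
L_z,max = lℏ = 6ℏ.

Σ(L_z)² = 182 ℏ²; θ_min ≈ 22.21°; L_z,max = 6ℏ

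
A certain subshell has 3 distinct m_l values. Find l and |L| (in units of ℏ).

l = 1, |L| = √2 ℏ ≈ 1.414ℏ

3 = 2l + 1, so l = (3−1)/2 = 1.
Then |L| = √(l(l+1)) ℏ = √2 ℏ.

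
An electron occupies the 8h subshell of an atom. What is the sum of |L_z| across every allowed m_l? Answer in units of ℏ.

8h means n = 8, l = 5.
m_l ∈ {-5, -4, -3, -2, -1, 0, 1, 2, 3, 4, 5}.
Σ|m_l| = 2·5(5+1)/2 = 30.

Σ|L_z| = 30 ℏ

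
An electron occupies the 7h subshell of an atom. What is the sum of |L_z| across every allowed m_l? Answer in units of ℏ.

7h means n = 7, l = 5.
m_l runs from −5 to 5, i.e. {-5, -4, -3, -2, -1, 0, 1, 2, 3, 4, 5}.
Σ|m_l| = l(l+1) = 30.

Σ|L_z| = 30 ℏ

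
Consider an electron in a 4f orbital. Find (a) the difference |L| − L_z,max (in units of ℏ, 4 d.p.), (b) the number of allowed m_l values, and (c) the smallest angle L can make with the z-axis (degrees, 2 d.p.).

|L|−L_z,max ≈ 0.4641ℏ; 7 values; θ_min ≈ 30.00°

For 4f, l = 3.
|L| − L_z,max = (2√3 − 3)ℏ ≈ 0.4641ℏ.
There are 2l+1 = 7 values of m_l.
cos θ_min = 3/√12, so θ_min ≈ 30.00°.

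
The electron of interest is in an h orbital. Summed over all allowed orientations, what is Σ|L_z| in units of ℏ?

Σ|L_z| = 30 ℏ

An h state has l = 5.
m_l ∈ {-5, -4, -3, -2, -1, 0, 1, 2, 3, 4, 5}.
Σ|m_l| = 2·5(5+1)/2 = 30.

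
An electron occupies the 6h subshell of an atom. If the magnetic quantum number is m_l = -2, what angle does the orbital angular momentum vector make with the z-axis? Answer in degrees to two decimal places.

The 6h subshell has l = 5.
|L|² = l(l+1)ℏ² = 30ℏ², so |L| = √30 ℏ.
L_z = m_l ℏ = −2ℏ.
cos θ = L_z/|L| = -2/√30, so θ ≈ 111.42°.

θ ≈ 111.42°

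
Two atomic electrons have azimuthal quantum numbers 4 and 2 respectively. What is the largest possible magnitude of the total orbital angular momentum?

|L_tot|_max = √42 ℏ ≈ 6.481ℏ

The total orbital quantum number L ranges from |l₁ − l₂| to l₁ + l₂ in integer steps.
So L can be 2, 3, 4, 5, 6.
The largest magnitude corresponds to L = 6: |L_tot| = ℏ√(6·7) = √42 ℏ.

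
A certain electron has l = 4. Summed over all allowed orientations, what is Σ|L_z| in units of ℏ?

m_l runs from −4 to 4, i.e. {-4, -3, -2, -1, 0, 1, 2, 3, 4}.
Σ|m_l| = l(l+1) = 20.

Σ|L_z| = 20 ℏ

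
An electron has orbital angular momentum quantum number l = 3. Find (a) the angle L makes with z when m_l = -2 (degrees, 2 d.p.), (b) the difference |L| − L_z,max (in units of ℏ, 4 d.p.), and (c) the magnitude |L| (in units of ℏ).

For m_l = -2: cos θ = -2/√12, θ ≈ 125.26°.
|L| − L_z,max = (2√3 − 3)ℏ ≈ 0.4641ℏ.
|L| = ℏ√(3·4) = 2√3 ℏ ≈ 3.464ℏ.

θ(m_l=-2) ≈ 125.26°; |L|−L_z,max ≈ 0.4641ℏ; |L| = 2√3 ℏ ≈ 3.464ℏ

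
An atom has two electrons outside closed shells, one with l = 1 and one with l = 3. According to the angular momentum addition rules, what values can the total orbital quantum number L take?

L = 2, 3, 4

L runs from |1 − 3| = 2 to 1 + 3 = 4.
Allowed values: L = 2, 3, 4.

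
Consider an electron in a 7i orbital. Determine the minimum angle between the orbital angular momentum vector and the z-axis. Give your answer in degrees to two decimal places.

7i means n = 7, l = 6.
|L| = ℏ√(l(l+1)) = √42 ℏ.
The smallest angle corresponds to the largest L_z, i.e. m_l = l = 6, giving L_z = 6ℏ.
cos θ_min = 6/√42, so θ_min ≈ 22.21°.

θ_min ≈ 22.21°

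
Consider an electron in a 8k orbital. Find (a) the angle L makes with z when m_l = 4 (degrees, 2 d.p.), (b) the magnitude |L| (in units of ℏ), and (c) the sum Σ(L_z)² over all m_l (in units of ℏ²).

For 8k, l = 7.
For m_l = 4: cos θ = 4/√56, θ ≈ 57.69°.
|L| = ℏ√(7·8) = 2√14 ℏ ≈ 7.483ℏ.
Σ m_l² = 280, so Σ(L_z)² = 280 ℏ².

θ(m_l=4) ≈ 57.69°; |L| = 2√14 ℏ ≈ 7.483ℏ; Σ(L_z)² = 280 ℏ²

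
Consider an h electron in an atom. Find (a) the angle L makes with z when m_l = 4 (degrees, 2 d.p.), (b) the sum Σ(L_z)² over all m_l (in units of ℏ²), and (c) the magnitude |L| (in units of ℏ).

θ(m_l=4) ≈ 43.09°; Σ(L_z)² = 110 ℏ²; |L| = √30 ℏ ≈ 5.477ℏ

An h state has l = 5.
For m_l = 4: cos θ = 4/√30, θ ≈ 43.09°.
Σ m_l² = 110, so Σ(L_z)² = 110 ℏ².
|L| = ℏ√(5·6) = √30 ℏ ≈ 5.477ℏ.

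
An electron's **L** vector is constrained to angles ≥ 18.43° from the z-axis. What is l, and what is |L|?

cos θ_min = l/√(l(l+1)) = √(l/(l+1)), so l/(l+1) = cos²(18.43°) = 0.9001.
Solving: l = 9.
Then |L| = ℏ√(9·10) = 3√10 ℏ.

l = 9, |L| = 3√10 ℏ ≈ 9.487ℏ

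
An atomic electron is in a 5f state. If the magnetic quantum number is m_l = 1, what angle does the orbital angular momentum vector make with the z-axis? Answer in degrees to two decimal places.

θ ≈ 73.22°

The 5f subshell has l = 3.
|L| = √(l(l+1)) ℏ = 2√3 ℏ.
L_z = m_l ℏ = 1ℏ.
cos θ = L_z/|L| = 1/√12, so θ ≈ 73.22°.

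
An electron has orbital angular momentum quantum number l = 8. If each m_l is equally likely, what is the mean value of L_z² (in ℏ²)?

⟨L_z²⟩ = 24 ℏ²

m_l runs from −8 to 8, i.e. {-8, -7, -6, -5, -4, -3, -2, -1, 0, 1, 2, 3, 4, 5, 6, 7, 8}.
Average of L_z² over 17 states: 408/17 ℏ² = 24 ℏ².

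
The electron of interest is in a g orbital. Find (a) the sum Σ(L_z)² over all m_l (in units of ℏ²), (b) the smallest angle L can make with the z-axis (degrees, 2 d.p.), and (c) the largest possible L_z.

The letter g corresponds to l = 4.
Σ m_l² = 60, so Σ(L_z)² = 60 ℏ².
cos θ_min = 4/√20, so θ_min ≈ 26.57°.
L_z,max = lℏ = 4ℏ.

Σ(L_z)² = 60 ℏ²; θ_min ≈ 26.57°; L_z,max = 4ℏ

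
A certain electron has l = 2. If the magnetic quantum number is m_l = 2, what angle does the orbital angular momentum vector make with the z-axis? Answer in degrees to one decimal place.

θ ≈ 35.3°

|L| = √(l(l+1)) ℏ = √6 ℏ.
L_z = m_l ℏ = 2ℏ.
cos θ = L_z/|L| = 2/√6, so θ ≈ 35.3°.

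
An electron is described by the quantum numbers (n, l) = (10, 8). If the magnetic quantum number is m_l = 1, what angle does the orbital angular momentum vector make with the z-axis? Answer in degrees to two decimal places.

|L| = √(l(l+1)) ℏ = 6√2 ℏ.
L_z = m_l ℏ = 1ℏ.
cos θ = L_z/|L| = 1/√72, so θ ≈ 83.23°.

θ ≈ 83.23°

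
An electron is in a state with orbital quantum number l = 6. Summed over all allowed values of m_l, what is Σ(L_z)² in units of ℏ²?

Σ(L_z)² = 182 ℏ²

The allowed m_l values are -6, -5, -4, -3, -2, -1, 0, 1, 2, 3, 4, 5, 6.
Σ m_l² = 2·(1 + 4 + 9 + 16 + 25 + 36) = 182.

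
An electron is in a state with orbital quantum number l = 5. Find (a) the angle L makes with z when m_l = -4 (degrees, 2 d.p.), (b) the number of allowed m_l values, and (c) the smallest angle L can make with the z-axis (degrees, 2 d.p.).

θ(m_l=-4) ≈ 136.91°; 11 values; θ_min ≈ 24.09°

For m_l = -4: cos θ = -4/√30, θ ≈ 136.91°.
There are 2l+1 = 11 values of m_l.
cos θ_min = 5/√30, so θ_min ≈ 24.09°.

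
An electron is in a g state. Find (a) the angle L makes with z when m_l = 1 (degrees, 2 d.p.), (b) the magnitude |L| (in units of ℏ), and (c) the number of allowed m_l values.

θ(m_l=1) ≈ 77.08°; |L| = 2√5 ℏ ≈ 4.472ℏ; 9 values

The letter g corresponds to l = 4.
For m_l = 1: cos θ = 1/√20, θ ≈ 77.08°.
|L| = ℏ√(4·5) = 2√5 ℏ ≈ 4.472ℏ.
There are 2l+1 = 9 values of m_l.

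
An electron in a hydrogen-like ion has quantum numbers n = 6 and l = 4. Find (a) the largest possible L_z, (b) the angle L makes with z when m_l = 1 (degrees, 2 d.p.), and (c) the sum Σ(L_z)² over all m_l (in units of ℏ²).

L_z,max = 4ℏ; θ(m_l=1) ≈ 77.08°; Σ(L_z)² = 60 ℏ²

L_z,max = lℏ = 4ℏ.
For m_l = 1: cos θ = 1/√20, θ ≈ 77.08°.
Σ m_l² = 60, so Σ(L_z)² = 60 ℏ².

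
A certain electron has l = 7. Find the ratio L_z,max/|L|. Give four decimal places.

|L| = 2√14 ℏ ≈ 7.4833ℏ, while L_z,max = lℏ = 7ℏ.
L_z,max/|L| = 7/√56 = 0.9354.

L_z,max/|L| = 0.9354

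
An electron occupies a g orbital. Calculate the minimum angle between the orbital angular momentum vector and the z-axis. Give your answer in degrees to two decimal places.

The letter g corresponds to l = 4.
|L| = ℏ√(l(l+1)) = 2√5 ℏ.
The smallest angle corresponds to the largest L_z, i.e. m_l = l = 4, giving L_z = 4ℏ.
cos θ_min = 4/√20, so θ_min ≈ 26.57°.

θ_min ≈ 26.57°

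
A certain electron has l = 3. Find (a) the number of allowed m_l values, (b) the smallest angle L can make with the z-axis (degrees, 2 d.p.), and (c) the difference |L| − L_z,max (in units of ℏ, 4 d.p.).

7 values; θ_min ≈ 30.00°; |L|−L_z,max ≈ 0.4641ℏ

There are 2l+1 = 7 values of m_l.
cos θ_min = 3/√12, so θ_min ≈ 30.00°.
|L| − L_z,max = (2√3 − 3)ℏ ≈ 0.4641ℏ.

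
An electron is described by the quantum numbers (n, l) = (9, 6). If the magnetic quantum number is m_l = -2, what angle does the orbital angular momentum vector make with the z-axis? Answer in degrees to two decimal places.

|L| = √(l(l+1)) ℏ = √42 ℏ.
L_z = m_l ℏ = −2ℏ.
cos θ = L_z/|L| = -2/√42, so θ ≈ 107.98°.

θ ≈ 107.98°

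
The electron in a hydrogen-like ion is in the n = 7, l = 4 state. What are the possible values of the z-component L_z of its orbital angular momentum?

L_z = m_l ℏ with m_l ranging from −l to +l in integer steps.
For l = 4: m_l ∈ {-4, -3, -2, -1, 0, 1, 2, 3, 4}.

L_z ∈ {−4ℏ, −3ℏ, −2ℏ, −ℏ, 0, ℏ, 2ℏ, 3ℏ, 4ℏ}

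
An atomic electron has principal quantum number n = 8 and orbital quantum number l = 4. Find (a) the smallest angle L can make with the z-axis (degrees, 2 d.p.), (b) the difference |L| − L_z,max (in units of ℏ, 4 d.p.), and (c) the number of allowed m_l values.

θ_min ≈ 26.57°; |L|−L_z,max ≈ 0.4721ℏ; 9 values

cos θ_min = 4/√20, so θ_min ≈ 26.57°.
|L| − L_z,max = (2√5 − 4)ℏ ≈ 0.4721ℏ.
There are 2l+1 = 9 values of m_l.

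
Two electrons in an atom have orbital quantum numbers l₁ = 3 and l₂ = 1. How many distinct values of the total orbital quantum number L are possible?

By the triangle rule, |l₁ − l₂| ≤ L ≤ l₁ + l₂.
L ∈ {2, 3, 4}.
That is 3 values.

3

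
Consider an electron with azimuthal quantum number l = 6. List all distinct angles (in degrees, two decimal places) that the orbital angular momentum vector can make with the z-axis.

|L| = ℏ√(l(l+1)) = √42 ℏ.
cos θ = m_l/√42 for each m_l ∈ {-6, -5, -4, -3, -2, -1, 0, 1, 2, 3, 4, 5, 6}.

θ ∈ {22.21°, 39.51°, 51.89°, 62.42°, 72.02°, 81.12°, 90.00°, 98.88°, 107.98°, 117.58°, 128.11°, 140.49°, 157.79°}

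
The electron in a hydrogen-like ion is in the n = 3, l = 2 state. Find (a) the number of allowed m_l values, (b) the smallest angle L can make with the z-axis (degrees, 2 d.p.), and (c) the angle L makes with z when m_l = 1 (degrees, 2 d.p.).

5 values; θ_min ≈ 35.26°; θ(m_l=1) ≈ 65.91°

There are 2l+1 = 5 values of m_l.
cos θ_min = 2/√6, so θ_min ≈ 35.26°.
For m_l = 1: cos θ = 1/√6, θ ≈ 65.91°.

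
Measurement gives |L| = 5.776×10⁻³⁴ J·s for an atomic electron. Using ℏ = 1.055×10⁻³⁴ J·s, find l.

|L|/ℏ = (5.776×10⁻³⁴)/(1.055×10⁻³⁴) ≈ 5.475.
Set l(l+1) = 29.97; the integer solution is l = 5.

l = 5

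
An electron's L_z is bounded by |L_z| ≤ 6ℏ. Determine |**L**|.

|L| = √42 ℏ ≈ 6.481ℏ

Since max m_l = l, l = 6.
|L| = ℏ√(l(l+1)) = √42 ℏ.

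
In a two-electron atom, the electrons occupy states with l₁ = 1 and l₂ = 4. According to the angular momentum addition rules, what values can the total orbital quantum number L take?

L = 3, 4, 5

The total orbital quantum number L ranges from |l₁ − l₂| to l₁ + l₂ in integer steps.
Allowed values: L = 3, 4, 5.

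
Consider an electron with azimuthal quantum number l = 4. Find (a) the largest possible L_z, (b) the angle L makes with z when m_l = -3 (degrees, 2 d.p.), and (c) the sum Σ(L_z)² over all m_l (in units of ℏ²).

L_z,max = 4ℏ; θ(m_l=-3) ≈ 132.13°; Σ(L_z)² = 60 ℏ²

L_z,max = lℏ = 4ℏ.
For m_l = -3: cos θ = -3/√20, θ ≈ 132.13°.
Σ m_l² = 60, so Σ(L_z)² = 60 ℏ².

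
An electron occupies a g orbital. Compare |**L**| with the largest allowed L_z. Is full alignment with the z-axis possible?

No: L_z,max = 4ℏ < |L| = 2√5 ℏ ≈ 4.472ℏ

The letter g corresponds to l = 4.
|L| = 2√5 ℏ ≈ 4.4721ℏ, while L_z,max = lℏ = 4ℏ.
Since |L| > L_z,max, the vector can never point exactly along z; the closest it comes is θ_min = arccos(4/√20) ≈ 26.6°.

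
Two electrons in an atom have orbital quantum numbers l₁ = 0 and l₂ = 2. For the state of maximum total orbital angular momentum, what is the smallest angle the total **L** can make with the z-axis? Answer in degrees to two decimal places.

L runs from |0 − 2| = 2 to 0 + 2 = 2.
So L can be 2.
The maximum is L = 2, with |L_tot| = ℏ√(2·3) = √6 ℏ.
The minimum angle with z is arccos(2/√6) ≈ 35.26°.

θ_min ≈ 35.26°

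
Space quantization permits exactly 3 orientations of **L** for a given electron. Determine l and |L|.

l = 1, |L| = √2 ℏ ≈ 1.414ℏ

2l + 1 = 3 ⇒ l = 1.
|L| = ℏ√(l(l+1)) = ℏ√(1·2) = √2 ℏ.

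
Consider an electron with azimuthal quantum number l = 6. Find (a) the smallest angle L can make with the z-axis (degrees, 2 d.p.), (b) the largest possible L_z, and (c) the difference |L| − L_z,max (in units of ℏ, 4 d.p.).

θ_min ≈ 22.21°; L_z,max = 6ℏ; |L|−L_z,max ≈ 0.4807ℏ

cos θ_min = 6/√42, so θ_min ≈ 22.21°.
L_z,max = lℏ = 6ℏ.
|L| − L_z,max = (√42 − 6)ℏ ≈ 0.4807ℏ.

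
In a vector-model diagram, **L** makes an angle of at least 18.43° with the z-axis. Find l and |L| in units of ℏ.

cos²θ_min = l/(l+1) = 0.9001.
l = cos²θ/sin²θ ≈ 9.
Then |L| = ℏ√(9·10) = 3√10 ℏ.

l = 9, |L| = 3√10 ℏ ≈ 9.487ℏ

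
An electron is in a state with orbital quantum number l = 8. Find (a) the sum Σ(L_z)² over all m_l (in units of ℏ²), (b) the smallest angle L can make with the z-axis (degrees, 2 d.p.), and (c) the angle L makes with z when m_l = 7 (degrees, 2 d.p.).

Σ m_l² = 408, so Σ(L_z)² = 408 ℏ².
cos θ_min = 8/√72, so θ_min ≈ 19.47°.
For m_l = 7: cos θ = 7/√72, θ ≈ 34.42°.

Σ(L_z)² = 408 ℏ²; θ_min ≈ 19.47°; θ(m_l=7) ≈ 34.42°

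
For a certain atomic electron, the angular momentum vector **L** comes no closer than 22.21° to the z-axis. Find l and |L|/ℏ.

l = 6, |L| = √42 ℏ ≈ 6.481ℏ

cos θ_min = l/√(l(l+1)) = √(l/(l+1)), so l/(l+1) = cos²(22.21°) = 0.8571.
Solving: l = 6.
Then |L| = ℏ√(6·7) = √42 ℏ.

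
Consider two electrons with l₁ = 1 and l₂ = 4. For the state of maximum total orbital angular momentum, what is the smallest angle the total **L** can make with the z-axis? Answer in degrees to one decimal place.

θ_min ≈ 24.1°

Angular momentum addition gives L = |l₁ − l₂|, …, l₁ + l₂.
L ∈ {3, 4, 5}.
The maximum is L = 5, with |L_tot| = ℏ√(5·6) = √30 ℏ.
The minimum angle with z is arccos(5/√30) ≈ 24.1°.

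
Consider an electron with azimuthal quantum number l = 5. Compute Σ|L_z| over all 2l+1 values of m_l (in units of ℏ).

Σ|L_z| = 30 ℏ

m_l ∈ {-5, -4, -3, -2, -1, 0, 1, 2, 3, 4, 5}.
Σ|m_l| = l(l+1) = 30.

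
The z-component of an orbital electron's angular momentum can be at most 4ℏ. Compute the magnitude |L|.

Since max m_l = l, l = 4.
|L| = √(l(l+1)) ℏ = 2√5 ℏ.

|L| = 2√5 ℏ ≈ 4.472ℏ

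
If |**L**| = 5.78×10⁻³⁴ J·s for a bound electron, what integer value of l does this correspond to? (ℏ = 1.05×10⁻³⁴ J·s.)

l = 5

|L|/ℏ = (5.78×10⁻³⁴)/(1.05×10⁻³⁴) ≈ 5.505.
l(l+1) ≈ 5.505² ≈ 30.30, so l = 5.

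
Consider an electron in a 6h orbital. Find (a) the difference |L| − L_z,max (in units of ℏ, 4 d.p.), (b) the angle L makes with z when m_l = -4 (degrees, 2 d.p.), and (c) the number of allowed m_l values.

For 6h, l = 5.
|L| − L_z,max = (√30 − 5)ℏ ≈ 0.4772ℏ.
For m_l = -4: cos θ = -4/√30, θ ≈ 136.91°.
There are 2l+1 = 11 values of m_l.

|L|−L_z,max ≈ 0.4772ℏ; θ(m_l=-4) ≈ 136.91°; 11 values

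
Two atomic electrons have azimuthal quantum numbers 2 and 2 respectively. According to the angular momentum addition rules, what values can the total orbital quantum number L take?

L runs from |2 − 2| = 0 to 2 + 2 = 4.
L ∈ {0, 1, 2, 3, 4}.

L = 0, 1, 2, 3, 4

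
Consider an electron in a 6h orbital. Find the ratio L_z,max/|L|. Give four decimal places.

L_z,max/|L| = 0.9129

The 6h subshell has l = 5.
|L| = √30 ℏ ≈ 5.4772ℏ, while L_z,max = lℏ = 5ℏ.
L_z,max/|L| = 5/√30 = 0.9129.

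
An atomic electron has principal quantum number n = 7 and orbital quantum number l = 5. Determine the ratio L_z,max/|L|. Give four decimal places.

|L| = √30 ℏ ≈ 5.4772ℏ, while L_z,max = lℏ = 5ℏ.
L_z,max/|L| = 5/√30 = 0.9129.

L_z,max/|L| = 0.9129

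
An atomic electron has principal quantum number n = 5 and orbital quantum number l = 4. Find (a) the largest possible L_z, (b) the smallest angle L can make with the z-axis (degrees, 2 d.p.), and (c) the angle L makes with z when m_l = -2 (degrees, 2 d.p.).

L_z,max = lℏ = 4ℏ.
cos θ_min = 4/√20, so θ_min ≈ 26.57°.
For m_l = -2: cos θ = -2/√20, θ ≈ 116.57°.

L_z,max = 4ℏ; θ_min ≈ 26.57°; θ(m_l=-2) ≈ 116.57°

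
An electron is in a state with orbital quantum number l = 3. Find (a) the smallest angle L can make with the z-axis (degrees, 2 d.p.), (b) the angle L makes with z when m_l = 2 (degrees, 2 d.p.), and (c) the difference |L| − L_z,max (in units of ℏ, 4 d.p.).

θ_min ≈ 30.00°; θ(m_l=2) ≈ 54.74°; |L|−L_z,max ≈ 0.4641ℏ

cos θ_min = 3/√12, so θ_min ≈ 30.00°.
For m_l = 2: cos θ = 2/√12, θ ≈ 54.74°.
|L| − L_z,max = (2√3 − 3)ℏ ≈ 0.4641ℏ.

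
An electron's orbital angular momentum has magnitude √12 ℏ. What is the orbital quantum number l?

Since |L|² = l(l+1)ℏ², l(l+1) = 12.
Solving: l = 3.

l = 3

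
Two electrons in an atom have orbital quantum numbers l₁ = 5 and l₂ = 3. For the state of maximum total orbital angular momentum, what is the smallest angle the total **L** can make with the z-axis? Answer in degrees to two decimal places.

Angular momentum addition gives L = |l₁ − l₂|, …, l₁ + l₂.
So L can be 2, 3, 4, 5, 6, 7, 8.
The maximum is L = 8, with |L_tot| = ℏ√(8·9) = 6√2 ℏ.
The minimum angle with z is arccos(8/√72) ≈ 19.47°.

θ_min ≈ 19.47°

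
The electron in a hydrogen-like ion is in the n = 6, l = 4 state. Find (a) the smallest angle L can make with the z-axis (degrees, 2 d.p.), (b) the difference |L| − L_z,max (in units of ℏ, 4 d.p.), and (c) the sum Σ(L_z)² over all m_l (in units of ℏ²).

θ_min ≈ 26.57°; |L|−L_z,max ≈ 0.4721ℏ; Σ(L_z)² = 60 ℏ²

cos θ_min = 4/√20, so θ_min ≈ 26.57°.
|L| − L_z,max = (2√5 − 4)ℏ ≈ 0.4721ℏ.
Σ m_l² = 60, so Σ(L_z)² = 60 ℏ².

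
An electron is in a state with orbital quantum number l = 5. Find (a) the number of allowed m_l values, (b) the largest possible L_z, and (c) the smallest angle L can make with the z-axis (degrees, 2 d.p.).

11 values; L_z,max = 5ℏ; θ_min ≈ 24.09°

There are 2l+1 = 11 values of m_l.
L_z,max = lℏ = 5ℏ.
cos θ_min = 5/√30, so θ_min ≈ 24.09°.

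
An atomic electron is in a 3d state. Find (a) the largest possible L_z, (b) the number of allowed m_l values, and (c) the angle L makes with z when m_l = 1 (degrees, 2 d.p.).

3d means n = 3, l = 2.
L_z,max = lℏ = 2ℏ.
There are 2l+1 = 5 values of m_l.
For m_l = 1: cos θ = 1/√6, θ ≈ 65.91°.

L_z,max = 2ℏ; 5 values; θ(m_l=1) ≈ 65.91°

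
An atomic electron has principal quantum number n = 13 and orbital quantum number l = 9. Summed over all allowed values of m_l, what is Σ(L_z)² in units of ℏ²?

Σ(L_z)² = 570 ℏ²

m_l ∈ {-9, -8, -7, -6, -5, -4, -3, -2, -1, 0, 1, 2, 3, 4, 5, 6, 7, 8, 9}.
Σ m_l² = l(l+1)(2l+1)/3 = 9·10·19/3 = 570.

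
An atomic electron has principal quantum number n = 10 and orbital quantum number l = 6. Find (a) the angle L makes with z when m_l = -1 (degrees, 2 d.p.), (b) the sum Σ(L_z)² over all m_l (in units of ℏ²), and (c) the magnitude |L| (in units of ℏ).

For m_l = -1: cos θ = -1/√42, θ ≈ 98.88°.
Σ m_l² = 182, so Σ(L_z)² = 182 ℏ².
|L| = ℏ√(6·7) = √42 ℏ ≈ 6.481ℏ.

θ(m_l=-1) ≈ 98.88°; Σ(L_z)² = 182 ℏ²; |L| = √42 ℏ ≈ 6.481ℏ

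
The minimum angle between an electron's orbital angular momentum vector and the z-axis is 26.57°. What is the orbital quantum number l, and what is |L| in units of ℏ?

At minimum angle, m_l = l, so cos θ = l/√(l(l+1)); cos²θ = l/(l+1) = 0.7999.
l = cos²θ/sin²θ ≈ 4.
Then |L| = ℏ√(4·5) = 2√5 ℏ.

l = 4, |L| = 2√5 ℏ ≈ 4.472ℏ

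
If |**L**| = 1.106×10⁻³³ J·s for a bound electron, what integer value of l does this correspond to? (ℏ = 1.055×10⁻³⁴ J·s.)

l = 10

|L|/ℏ = (1.106×10⁻³³)/(1.055×10⁻³⁴) ≈ 10.483.
l(l+1) ≈ 10.483² ≈ 109.90, so l = 10.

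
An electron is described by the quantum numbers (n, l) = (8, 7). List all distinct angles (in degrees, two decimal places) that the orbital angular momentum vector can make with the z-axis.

|L| = ℏ√(l(l+1)) = 2√14 ℏ.
cos θ = m_l/√56 for each m_l ∈ {-7, -6, -5, -4, -3, -2, -1, 0, 1, 2, 3, 4, 5, 6, 7}.

θ ∈ {20.70°, 36.70°, 48.08°, 57.69°, 66.37°, 74.50°, 82.32°, 90.00°, 97.68°, 105.50°, 113.63°, 122.31°, 131.92°, 143.30°, 159.30°}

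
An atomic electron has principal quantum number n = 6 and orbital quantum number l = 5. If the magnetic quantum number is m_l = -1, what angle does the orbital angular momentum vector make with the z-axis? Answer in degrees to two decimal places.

θ ≈ 100.52°

|L| = √(l(l+1)) ℏ = √30 ℏ.
L_z = m_l ℏ = −1ℏ.
cos θ = L_z/|L| = -1/√30, so θ ≈ 100.52°.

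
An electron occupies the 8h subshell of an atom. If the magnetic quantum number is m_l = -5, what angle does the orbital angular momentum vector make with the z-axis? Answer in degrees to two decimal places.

The 8h subshell has l = 5.
|L| = ℏ√(l(l+1)) = √30 ℏ.
L_z = m_l ℏ = −5ℏ.
cos θ = L_z/|L| = -5/√30, so θ ≈ 155.91°.

θ ≈ 155.91°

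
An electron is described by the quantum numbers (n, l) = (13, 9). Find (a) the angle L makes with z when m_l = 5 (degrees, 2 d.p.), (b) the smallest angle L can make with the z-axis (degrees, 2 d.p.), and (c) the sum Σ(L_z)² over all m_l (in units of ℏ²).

For m_l = 5: cos θ = 5/√90, θ ≈ 58.19°.
cos θ_min = 9/√90, so θ_min ≈ 18.43°.
Σ m_l² = 570, so Σ(L_z)² = 570 ℏ².

θ(m_l=5) ≈ 58.19°; θ_min ≈ 18.43°; Σ(L_z)² = 570 ℏ²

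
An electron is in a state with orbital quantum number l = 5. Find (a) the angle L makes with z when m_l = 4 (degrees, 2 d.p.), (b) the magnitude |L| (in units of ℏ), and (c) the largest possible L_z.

For m_l = 4: cos θ = 4/√30, θ ≈ 43.09°.
|L| = ℏ√(5·6) = √30 ℏ ≈ 5.477ℏ.
L_z,max = lℏ = 5ℏ.

θ(m_l=4) ≈ 43.09°; |L| = √30 ℏ ≈ 5.477ℏ; L_z,max = 5ℏ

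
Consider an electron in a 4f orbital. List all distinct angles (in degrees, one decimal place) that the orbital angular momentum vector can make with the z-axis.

The 4f subshell has l = 3.
|L| = ℏ√(l(l+1)) = 2√3 ℏ.
cos θ = m_l/√12 for each m_l ∈ {-3, -2, -1, 0, 1, 2, 3}.

θ ∈ {30.0°, 54.7°, 73.2°, 90.0°, 106.8°, 125.3°, 150.0°}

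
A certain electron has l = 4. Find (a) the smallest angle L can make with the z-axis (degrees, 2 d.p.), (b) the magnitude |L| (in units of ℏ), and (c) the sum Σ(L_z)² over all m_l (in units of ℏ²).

θ_min ≈ 26.57°; |L| = 2√5 ℏ ≈ 4.472ℏ; Σ(L_z)² = 60 ℏ²

cos θ_min = 4/√20, so θ_min ≈ 26.57°.
|L| = ℏ√(4·5) = 2√5 ℏ ≈ 4.472ℏ.
Σ m_l² = 60, so Σ(L_z)² = 60 ℏ².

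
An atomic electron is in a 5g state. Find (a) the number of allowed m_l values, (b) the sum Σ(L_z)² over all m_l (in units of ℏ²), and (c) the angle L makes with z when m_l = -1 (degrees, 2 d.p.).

9 values; Σ(L_z)² = 60 ℏ²; θ(m_l=-1) ≈ 102.92°

The 5g subshell has l = 4.
There are 2l+1 = 9 values of m_l.
Σ m_l² = 60, so Σ(L_z)² = 60 ℏ².
For m_l = -1: cos θ = -1/√20, θ ≈ 102.92°.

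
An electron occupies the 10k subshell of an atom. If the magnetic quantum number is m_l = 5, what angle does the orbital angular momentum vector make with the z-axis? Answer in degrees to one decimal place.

θ ≈ 48.1°

For 10k, l = 7.
|L| = √(l(l+1)) ℏ = 2√14 ℏ.
L_z = m_l ℏ = 5ℏ.
cos θ = L_z/|L| = 5/√56, so θ ≈ 48.1°.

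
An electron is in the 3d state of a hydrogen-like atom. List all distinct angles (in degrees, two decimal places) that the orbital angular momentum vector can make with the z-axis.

θ ∈ {35.26°, 65.91°, 90.00°, 114.09°, 144.74°}

3d means n = 3, l = 2.
|L|² = l(l+1)ℏ² = 6ℏ², so |L| = √6 ℏ.
cos θ = m_l/√6 for each m_l ∈ {-2, -1, 0, 1, 2}.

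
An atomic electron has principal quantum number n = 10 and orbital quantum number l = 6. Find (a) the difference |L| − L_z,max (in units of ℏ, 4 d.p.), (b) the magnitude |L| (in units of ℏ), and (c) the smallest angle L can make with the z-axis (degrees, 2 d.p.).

|L|−L_z,max ≈ 0.4807ℏ; |L| = √42 ℏ ≈ 6.481ℏ; θ_min ≈ 22.21°

|L| − L_z,max = (√42 − 6)ℏ ≈ 0.4807ℏ.
|L| = ℏ√(6·7) = √42 ℏ ≈ 6.481ℏ.
cos θ_min = 6/√42, so θ_min ≈ 22.21°.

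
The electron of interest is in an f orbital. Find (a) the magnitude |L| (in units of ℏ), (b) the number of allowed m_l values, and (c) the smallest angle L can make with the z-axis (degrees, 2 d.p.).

For an f orbital, l = 3.
|L| = ℏ√(3·4) = 2√3 ℏ ≈ 3.464ℏ.
There are 2l+1 = 7 values of m_l.
cos θ_min = 3/√12, so θ_min ≈ 30.00°.

|L| = 2√3 ℏ ≈ 3.464ℏ; 7 values; θ_min ≈ 30.00°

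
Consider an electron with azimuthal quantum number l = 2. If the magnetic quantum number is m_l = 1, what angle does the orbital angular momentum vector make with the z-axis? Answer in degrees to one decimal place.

θ ≈ 65.9°

|L| = √(l(l+1)) ℏ = √6 ℏ.
L_z = m_l ℏ = 1ℏ.
cos θ = L_z/|L| = 1/√6, so θ ≈ 65.9°.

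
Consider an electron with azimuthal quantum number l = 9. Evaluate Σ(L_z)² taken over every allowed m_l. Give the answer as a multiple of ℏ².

m_l ∈ {-9, -8, -7, -6, -5, -4, -3, -2, -1, 0, 1, 2, 3, 4, 5, 6, 7, 8, 9}.
Summing m² from −9 to 9: Σ m_l² = 570.

Σ(L_z)² = 570 ℏ²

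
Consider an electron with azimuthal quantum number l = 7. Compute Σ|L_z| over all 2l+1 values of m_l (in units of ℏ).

m_l ∈ {-7, -6, -5, -4, -3, -2, -1, 0, 1, 2, 3, 4, 5, 6, 7}.
Σ|m_l| = l(l+1) = 56.

Σ|L_z| = 56 ℏ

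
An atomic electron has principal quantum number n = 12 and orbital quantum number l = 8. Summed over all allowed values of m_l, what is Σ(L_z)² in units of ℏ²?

The allowed m_l values are -8, -7, -6, -5, -4, -3, -2, -1, 0, 1, 2, 3, 4, 5, 6, 7, 8.
Σ m_l² = l(l+1)(2l+1)/3 = 8·9·17/3 = 408.

Σ(L_z)² = 408 ℏ²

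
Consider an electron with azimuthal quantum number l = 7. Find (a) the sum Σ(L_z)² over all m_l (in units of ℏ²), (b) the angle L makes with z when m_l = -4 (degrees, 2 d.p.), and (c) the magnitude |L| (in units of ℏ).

Σ m_l² = 280, so Σ(L_z)² = 280 ℏ².
For m_l = -4: cos θ = -4/√56, θ ≈ 122.31°.
|L| = ℏ√(7·8) = 2√14 ℏ ≈ 7.483ℏ.

Σ(L_z)² = 280 ℏ²; θ(m_l=-4) ≈ 122.31°; |L| = 2√14 ℏ ≈ 7.483ℏ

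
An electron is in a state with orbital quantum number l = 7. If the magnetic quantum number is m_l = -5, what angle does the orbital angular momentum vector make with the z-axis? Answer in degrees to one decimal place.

|L|² = l(l+1)ℏ² = 56ℏ², so |L| = 2√14 ℏ.
L_z = m_l ℏ = −5ℏ.
cos θ = L_z/|L| = -5/√56, so θ ≈ 131.9°.

θ ≈ 131.9°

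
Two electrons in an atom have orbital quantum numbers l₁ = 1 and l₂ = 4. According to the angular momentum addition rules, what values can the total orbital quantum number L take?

L = 3, 4, 5

L runs from |1 − 4| = 3 to 1 + 4 = 5.
L ∈ {3, 4, 5}.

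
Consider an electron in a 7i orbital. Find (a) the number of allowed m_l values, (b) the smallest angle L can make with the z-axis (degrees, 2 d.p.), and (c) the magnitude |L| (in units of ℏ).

13 values; θ_min ≈ 22.21°; |L| = √42 ℏ ≈ 6.481ℏ

The 7i subshell has l = 6.
There are 2l+1 = 13 values of m_l.
cos θ_min = 6/√42, so θ_min ≈ 22.21°.
|L| = ℏ√(6·7) = √42 ℏ ≈ 6.481ℏ.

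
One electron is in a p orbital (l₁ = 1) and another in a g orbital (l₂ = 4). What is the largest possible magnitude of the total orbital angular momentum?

|L_tot|_max = √30 ℏ ≈ 5.477ℏ

Angular momentum addition gives L = |l₁ − l₂|, …, l₁ + l₂.
So L can be 3, 4, 5.
The largest magnitude corresponds to L = 5: |L_tot| = ℏ√(5·6) = √30 ℏ.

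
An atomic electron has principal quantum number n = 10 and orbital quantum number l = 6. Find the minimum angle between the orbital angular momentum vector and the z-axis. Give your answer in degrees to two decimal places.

|L| = √(l(l+1)) ℏ = √42 ℏ.
The smallest angle corresponds to the largest L_z, i.e. m_l = l = 6, giving L_z = 6ℏ.
cos θ_min = 6/√42, so θ_min ≈ 22.21°.

θ_min ≈ 22.21°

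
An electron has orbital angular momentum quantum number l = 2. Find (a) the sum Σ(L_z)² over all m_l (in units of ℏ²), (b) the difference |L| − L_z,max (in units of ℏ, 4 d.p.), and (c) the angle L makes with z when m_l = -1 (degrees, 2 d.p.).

Σ m_l² = 10, so Σ(L_z)² = 10 ℏ².
|L| − L_z,max = (√6 − 2)ℏ ≈ 0.4495ℏ.
For m_l = -1: cos θ = -1/√6, θ ≈ 114.09°.

Σ(L_z)² = 10 ℏ²; |L|−L_z,max ≈ 0.4495ℏ; θ(m_l=-1) ≈ 114.09°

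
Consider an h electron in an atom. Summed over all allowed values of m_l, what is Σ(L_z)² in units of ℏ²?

The letter h corresponds to l = 5.
m_l ∈ {-5, -4, -3, -2, -1, 0, 1, 2, 3, 4, 5}.
Σ m_l² = l(l+1)(2l+1)/3 = 5·6·11/3 = 110.

Σ(L_z)² = 110 ℏ²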